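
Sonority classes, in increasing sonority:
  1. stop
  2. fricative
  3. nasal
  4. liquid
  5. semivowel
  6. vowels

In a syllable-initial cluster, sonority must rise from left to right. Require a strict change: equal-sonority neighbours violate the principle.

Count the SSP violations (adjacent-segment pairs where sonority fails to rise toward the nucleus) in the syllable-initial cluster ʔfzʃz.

3

/ʔ/: stop = 1.
/f/: fricative = 2.
/z/: fricative = 2.
/ʃ/: fricative = 2.
/z/: fricative = 2.
/ʔ/→/f/: 1→2 (rises) — ok.
/f/→/z/: 2→2 (plateau) — violation.
/z/→/ʃ/: 2→2 (plateau) — violation.
/ʃ/→/z/: 2→2 (plateau) — violation.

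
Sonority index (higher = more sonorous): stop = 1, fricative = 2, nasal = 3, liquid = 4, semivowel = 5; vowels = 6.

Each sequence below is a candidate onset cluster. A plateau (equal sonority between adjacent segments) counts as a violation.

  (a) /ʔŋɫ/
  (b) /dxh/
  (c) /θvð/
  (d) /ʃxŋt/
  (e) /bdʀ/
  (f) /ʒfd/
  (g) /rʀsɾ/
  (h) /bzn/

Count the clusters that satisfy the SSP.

(a) 1-3-4 → obeys
(b) 1-2-2 → violates
(c) 2-2-2 → violates
(d) 2-2-3-1 → violates
(e) 1-1-4 → violates
(f) 2-2-1 → violates
(g) 4-4-2-4 → violates
(h) 1-2-3 → obeys

2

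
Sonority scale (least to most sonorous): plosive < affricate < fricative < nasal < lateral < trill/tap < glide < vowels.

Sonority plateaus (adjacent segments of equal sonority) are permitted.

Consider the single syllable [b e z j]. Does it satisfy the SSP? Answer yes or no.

no

Onset: /b/ is a plosive (sonority 1); then the nucleus /e/ (sonority 8).
Onset profile 1-8 — rises to the nucleus.
Coda: /z/ is a fricative (sonority 3), /j/ is a glide (sonority 7).
Coda profile 8-3-7 — does not fall throughout.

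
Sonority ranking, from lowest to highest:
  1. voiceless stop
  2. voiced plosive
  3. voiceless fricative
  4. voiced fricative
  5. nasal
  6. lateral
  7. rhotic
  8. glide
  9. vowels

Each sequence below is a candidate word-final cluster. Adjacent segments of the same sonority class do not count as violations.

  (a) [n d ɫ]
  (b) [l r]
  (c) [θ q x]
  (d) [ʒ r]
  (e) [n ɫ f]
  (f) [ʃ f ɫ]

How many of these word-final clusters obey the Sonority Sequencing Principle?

0

(a) 5-2-6 → violates
(b) 6-7 → violates
(c) 3-1-3 → violates
(d) 4-7 → violates
(e) 5-6-3 → violates
(f) 3-3-6 → violates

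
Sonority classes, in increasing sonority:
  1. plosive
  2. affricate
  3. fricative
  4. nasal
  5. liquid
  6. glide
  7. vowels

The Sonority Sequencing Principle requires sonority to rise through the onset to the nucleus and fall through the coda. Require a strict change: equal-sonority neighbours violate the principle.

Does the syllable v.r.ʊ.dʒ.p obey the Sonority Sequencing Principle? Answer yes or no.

yes

Onset: /v/ is a fricative (sonority 3), /r/ is a liquid (sonority 5); then the nucleus /ʊ/ (sonority 7).
Onset profile 3-5-7 — rises to the nucleus.
Coda: /dʒ/ is an affricate (sonority 2), /p/ is a plosive (sonority 1).
Coda profile 7-2-1 — falls from the nucleus.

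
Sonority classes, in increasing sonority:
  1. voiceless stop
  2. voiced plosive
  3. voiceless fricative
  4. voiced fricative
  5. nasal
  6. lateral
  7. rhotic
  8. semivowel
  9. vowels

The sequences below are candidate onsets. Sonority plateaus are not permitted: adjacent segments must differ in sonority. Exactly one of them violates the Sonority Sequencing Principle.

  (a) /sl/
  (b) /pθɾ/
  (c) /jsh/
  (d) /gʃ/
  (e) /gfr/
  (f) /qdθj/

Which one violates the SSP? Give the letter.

c

(a) /sl/: profile 3-6 — obeys.
(b) /pθɾ/: profile 1-3-7 — obeys.
(c) /jsh/: profile 8-3-3 — violates.
(d) /gʃ/: profile 2-3 — obeys.
(e) /gfr/: profile 2-3-7 — obeys.
(f) /qdθj/: profile 1-2-3-8 — obeys.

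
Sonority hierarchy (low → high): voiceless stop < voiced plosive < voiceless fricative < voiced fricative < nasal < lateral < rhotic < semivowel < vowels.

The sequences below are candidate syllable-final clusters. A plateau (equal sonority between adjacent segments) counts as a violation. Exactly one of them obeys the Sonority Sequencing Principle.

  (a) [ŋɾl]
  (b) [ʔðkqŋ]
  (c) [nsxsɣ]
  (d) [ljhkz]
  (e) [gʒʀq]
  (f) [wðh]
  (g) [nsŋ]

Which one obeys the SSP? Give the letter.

f

(a) 5-7-6 → violates
(b) 1-4-1-1-5 → violates
(c) 5-3-3-3-4 → violates
(d) 6-8-3-1-4 → violates
(e) 2-4-7-1 → violates
(f) 8-4-3 → obeys
(g) 5-3-5 → violates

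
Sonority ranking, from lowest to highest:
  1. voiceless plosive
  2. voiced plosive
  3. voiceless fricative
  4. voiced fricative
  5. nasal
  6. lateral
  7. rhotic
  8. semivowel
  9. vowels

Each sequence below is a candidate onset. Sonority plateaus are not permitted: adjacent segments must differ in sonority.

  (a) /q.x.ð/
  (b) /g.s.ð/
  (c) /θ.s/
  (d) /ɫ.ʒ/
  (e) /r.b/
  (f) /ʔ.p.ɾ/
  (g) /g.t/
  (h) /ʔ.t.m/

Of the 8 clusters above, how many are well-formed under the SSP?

2

(a) sonority 1-3-4: well-formed.
(b) sonority 2-3-4: well-formed.
(c) sonority 3-3: ill-formed.
(d) sonority 6-4: ill-formed.
(e) sonority 7-2: ill-formed.
(f) sonority 1-1-7: ill-formed.
(g) sonority 2-1: ill-formed.
(h) sonority 1-1-5: ill-formed.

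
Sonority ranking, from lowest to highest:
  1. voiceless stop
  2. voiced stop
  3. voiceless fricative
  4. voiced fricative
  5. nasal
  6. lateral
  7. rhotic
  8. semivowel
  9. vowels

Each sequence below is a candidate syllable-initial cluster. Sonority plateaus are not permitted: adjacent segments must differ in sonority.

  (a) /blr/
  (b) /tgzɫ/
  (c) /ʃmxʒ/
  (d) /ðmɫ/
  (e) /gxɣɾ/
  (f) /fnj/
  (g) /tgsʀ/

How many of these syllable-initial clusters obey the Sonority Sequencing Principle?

6

(a) /blr/: profile 2-6-7 — obeys.
(b) /tgzɫ/: profile 1-2-4-6 — obeys.
(c) /ʃmxʒ/: profile 3-5-3-4 — violates.
(d) /ðmɫ/: profile 4-5-6 — obeys.
(e) /gxɣɾ/: profile 2-3-4-7 — obeys.
(f) /fnj/: profile 3-5-8 — obeys.
(g) /tgsʀ/: profile 1-2-3-7 — obeys.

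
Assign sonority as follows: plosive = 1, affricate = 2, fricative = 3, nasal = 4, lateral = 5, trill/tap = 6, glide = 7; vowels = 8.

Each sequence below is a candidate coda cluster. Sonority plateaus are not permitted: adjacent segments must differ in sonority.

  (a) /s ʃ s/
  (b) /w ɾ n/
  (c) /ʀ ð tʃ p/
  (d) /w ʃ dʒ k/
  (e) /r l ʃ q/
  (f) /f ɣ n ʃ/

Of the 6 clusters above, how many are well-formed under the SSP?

4

(a) sonority 3-3-3: ill-formed.
(b) sonority 7-6-4: well-formed.
(c) sonority 6-3-2-1: well-formed.
(d) sonority 7-3-2-1: well-formed.
(e) sonority 6-5-3-1: well-formed.
(f) sonority 3-3-4-3: ill-formed.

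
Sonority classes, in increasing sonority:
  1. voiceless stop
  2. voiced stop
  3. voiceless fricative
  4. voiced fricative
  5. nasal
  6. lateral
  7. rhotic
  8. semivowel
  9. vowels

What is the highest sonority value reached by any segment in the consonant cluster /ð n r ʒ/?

/ð/ — voiced fricative, sonority 4.
/n/ — nasal, sonority 5.
/r/ — rhotic, sonority 7.
/ʒ/ — voiced fricative, sonority 4.
The maximum is 7.

7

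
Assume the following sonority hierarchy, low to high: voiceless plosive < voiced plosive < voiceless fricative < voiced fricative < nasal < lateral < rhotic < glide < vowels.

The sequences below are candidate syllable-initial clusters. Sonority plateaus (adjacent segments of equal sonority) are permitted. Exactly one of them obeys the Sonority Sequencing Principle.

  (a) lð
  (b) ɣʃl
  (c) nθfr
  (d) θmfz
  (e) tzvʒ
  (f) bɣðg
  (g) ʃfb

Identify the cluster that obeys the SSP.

e

(a) sonority 6-4: ill-formed.
(b) sonority 4-3-6: ill-formed.
(c) sonority 5-3-3-7: ill-formed.
(d) sonority 3-5-3-4: ill-formed.
(e) sonority 1-4-4-4: well-formed.
(f) sonority 2-4-4-2: ill-formed.
(g) sonority 3-3-2: ill-formed.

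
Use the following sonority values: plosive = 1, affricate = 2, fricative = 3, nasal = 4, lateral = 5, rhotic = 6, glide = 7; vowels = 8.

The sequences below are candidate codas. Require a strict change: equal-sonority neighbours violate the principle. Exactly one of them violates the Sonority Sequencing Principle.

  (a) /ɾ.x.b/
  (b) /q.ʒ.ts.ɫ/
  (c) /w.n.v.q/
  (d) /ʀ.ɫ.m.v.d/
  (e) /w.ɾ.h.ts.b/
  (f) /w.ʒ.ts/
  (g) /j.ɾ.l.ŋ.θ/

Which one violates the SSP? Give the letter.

(a) 6-3-1 → obeys
(b) 1-3-2-5 → violates
(c) 7-4-3-1 → obeys
(d) 6-5-4-3-1 → obeys
(e) 7-6-3-2-1 → obeys
(f) 7-3-2 → obeys
(g) 7-6-5-4-3 → obeys

b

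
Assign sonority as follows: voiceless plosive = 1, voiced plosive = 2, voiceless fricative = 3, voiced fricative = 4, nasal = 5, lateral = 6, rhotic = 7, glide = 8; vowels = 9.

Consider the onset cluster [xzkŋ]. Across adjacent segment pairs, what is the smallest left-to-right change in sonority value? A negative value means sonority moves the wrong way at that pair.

/x/: voiceless fricative = 3.
/z/: voiced fricative = 4.
/k/: voiceless plosive = 1.
/ŋ/: nasal = 5.
/x/→/z/: change +1.
/z/→/k/: change -3.
/k/→/ŋ/: change +4.
Minimum = -3.

-3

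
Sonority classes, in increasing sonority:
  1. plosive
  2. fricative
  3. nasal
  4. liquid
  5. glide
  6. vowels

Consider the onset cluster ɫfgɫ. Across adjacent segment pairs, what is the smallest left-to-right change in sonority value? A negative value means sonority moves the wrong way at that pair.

/ɫ/: liquid = 4.
/f/: fricative = 2.
/g/: plosive = 1.
/ɫ/: liquid = 4.
/ɫ/→/f/: change -2.
/f/→/g/: change -1.
/g/→/ɫ/: change +3.
Minimum = -2.

-2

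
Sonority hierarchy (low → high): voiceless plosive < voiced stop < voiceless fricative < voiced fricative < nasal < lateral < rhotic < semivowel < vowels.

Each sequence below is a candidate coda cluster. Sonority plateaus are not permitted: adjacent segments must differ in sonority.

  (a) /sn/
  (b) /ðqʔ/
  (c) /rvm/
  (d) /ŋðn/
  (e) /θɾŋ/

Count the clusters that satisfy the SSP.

0

(a) 3-5 → violates
(b) 4-1-1 → violates
(c) 7-4-5 → violates
(d) 5-4-5 → violates
(e) 3-7-5 → violates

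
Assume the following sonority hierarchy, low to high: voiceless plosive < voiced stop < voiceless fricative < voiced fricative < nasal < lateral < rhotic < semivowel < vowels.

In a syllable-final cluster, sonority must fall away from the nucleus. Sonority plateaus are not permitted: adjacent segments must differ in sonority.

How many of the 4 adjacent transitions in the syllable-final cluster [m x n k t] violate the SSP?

2

/m/: nasal = 5.
/x/: voiceless fricative = 3.
/n/: nasal = 5.
/k/: voiceless plosive = 1.
/t/: voiceless plosive = 1.
/m/→/x/: 5→3 (falls) — ok.
/x/→/n/: 3→5 (does not fall) — violation.
/n/→/k/: 5→1 (falls) — ok.
/k/→/t/: 1→1 (plateau) — violation.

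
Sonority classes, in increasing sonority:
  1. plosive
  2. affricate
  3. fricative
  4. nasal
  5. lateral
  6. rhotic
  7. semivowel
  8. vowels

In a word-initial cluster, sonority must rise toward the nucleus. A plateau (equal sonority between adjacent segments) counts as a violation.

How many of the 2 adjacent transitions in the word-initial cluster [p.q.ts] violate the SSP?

/p/: plosive = 1.
/q/: plosive = 1.
/ts/: affricate = 2.
/p/→/q/: 1→1 (plateau) — violation.
/q/→/ts/: 1→2 (rises) — ok.

1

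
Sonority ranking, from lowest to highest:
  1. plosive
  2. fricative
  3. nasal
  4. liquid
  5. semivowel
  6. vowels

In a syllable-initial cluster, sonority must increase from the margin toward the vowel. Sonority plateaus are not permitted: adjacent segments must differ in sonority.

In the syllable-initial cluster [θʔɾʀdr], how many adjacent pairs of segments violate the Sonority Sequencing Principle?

3

/θ/ — fricative, sonority 2.
/ʔ/ — plosive, sonority 1.
/ɾ/ — liquid, sonority 4.
/ʀ/ — liquid, sonority 4.
/d/ — plosive, sonority 1.
/r/ — liquid, sonority 4.
/θ/→/ʔ/: 2→1 (does not rise) — violation.
/ʔ/→/ɾ/: 1→4 (rises) — ok.
/ɾ/→/ʀ/: 4→4 (plateau) — violation.
/ʀ/→/d/: 4→1 (does not rise) — violation.
/d/→/r/: 1→4 (rises) — ok.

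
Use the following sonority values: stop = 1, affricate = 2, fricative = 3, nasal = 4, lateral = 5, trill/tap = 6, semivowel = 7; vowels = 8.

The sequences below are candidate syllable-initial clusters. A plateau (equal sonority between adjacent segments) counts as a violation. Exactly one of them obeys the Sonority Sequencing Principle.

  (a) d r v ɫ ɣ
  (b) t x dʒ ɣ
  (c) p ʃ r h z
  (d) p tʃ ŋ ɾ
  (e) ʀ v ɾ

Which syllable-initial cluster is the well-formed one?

d

(a) sonority 1-6-3-5-3: ill-formed.
(b) sonority 1-3-2-3: ill-formed.
(c) sonority 1-3-6-3-3: ill-formed.
(d) sonority 1-2-4-6: well-formed.
(e) sonority 6-3-6: ill-formed.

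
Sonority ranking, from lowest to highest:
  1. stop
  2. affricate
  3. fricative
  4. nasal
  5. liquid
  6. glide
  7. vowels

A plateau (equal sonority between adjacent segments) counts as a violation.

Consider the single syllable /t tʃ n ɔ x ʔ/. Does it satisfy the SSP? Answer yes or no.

yes

Onset: /t/ is a stop (sonority 1), /tʃ/ is an affricate (sonority 2), /n/ is a nasal (sonority 4); then the nucleus /ɔ/ (sonority 7).
Onset profile 1-2-4-7 — rises to the nucleus.
Coda: /x/ is a fricative (sonority 3), /ʔ/ is a stop (sonority 1).
Coda profile 7-3-1 — falls from the nucleus.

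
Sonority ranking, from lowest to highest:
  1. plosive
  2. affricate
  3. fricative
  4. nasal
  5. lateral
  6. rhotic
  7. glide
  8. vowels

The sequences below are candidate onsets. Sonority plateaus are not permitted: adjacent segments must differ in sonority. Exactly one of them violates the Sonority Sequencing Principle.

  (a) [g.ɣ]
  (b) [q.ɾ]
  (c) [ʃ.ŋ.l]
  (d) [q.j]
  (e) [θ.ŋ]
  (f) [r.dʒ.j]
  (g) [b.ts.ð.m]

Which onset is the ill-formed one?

(a) sonority 1-3: well-formed.
(b) sonority 1-6: well-formed.
(c) sonority 3-4-5: well-formed.
(d) sonority 1-7: well-formed.
(e) sonority 3-4: well-formed.
(f) sonority 6-2-7: ill-formed.
(g) sonority 1-2-3-4: well-formed.

f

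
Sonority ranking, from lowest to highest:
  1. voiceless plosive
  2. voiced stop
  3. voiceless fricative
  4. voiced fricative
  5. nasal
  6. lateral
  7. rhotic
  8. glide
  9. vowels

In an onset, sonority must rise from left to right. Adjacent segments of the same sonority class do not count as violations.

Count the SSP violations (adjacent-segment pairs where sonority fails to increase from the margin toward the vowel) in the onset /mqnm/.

1

/m/ is a nasal (sonority 5).
/q/ is a voiceless plosive (sonority 1).
/n/ is a nasal (sonority 5).
/m/ is a nasal (sonority 5).
/m/→/q/: 5→1 (does not rise) — violation.
/q/→/n/: 1→5 (rises) — ok.
/n/→/m/: 5→5 (plateau, allowed) — ok.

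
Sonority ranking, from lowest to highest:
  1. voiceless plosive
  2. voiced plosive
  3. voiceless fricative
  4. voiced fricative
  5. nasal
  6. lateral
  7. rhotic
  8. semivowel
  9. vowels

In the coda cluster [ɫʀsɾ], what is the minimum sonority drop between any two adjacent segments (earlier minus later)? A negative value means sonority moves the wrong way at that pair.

/ɫ/ is a lateral (sonority 6).
/ʀ/ is a rhotic (sonority 7).
/s/ is a voiceless fricative (sonority 3).
/ɾ/ is a rhotic (sonority 7).
/ɫ/→/ʀ/: change -1.
/ʀ/→/s/: change +4.
/s/→/ɾ/: change -4.
Minimum = -4.

-4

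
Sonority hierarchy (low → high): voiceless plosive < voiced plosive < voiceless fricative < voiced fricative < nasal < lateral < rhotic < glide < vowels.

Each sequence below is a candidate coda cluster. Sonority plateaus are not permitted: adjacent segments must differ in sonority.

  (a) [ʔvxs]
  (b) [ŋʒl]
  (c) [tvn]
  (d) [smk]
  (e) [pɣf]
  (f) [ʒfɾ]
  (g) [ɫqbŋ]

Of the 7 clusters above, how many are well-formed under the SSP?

(a) sonority 1-4-3-3: ill-formed.
(b) sonority 5-4-6: ill-formed.
(c) sonority 1-4-5: ill-formed.
(d) sonority 3-5-1: ill-formed.
(e) sonority 1-4-3: ill-formed.
(f) sonority 4-3-7: ill-formed.
(g) sonority 6-1-2-5: ill-formed.

0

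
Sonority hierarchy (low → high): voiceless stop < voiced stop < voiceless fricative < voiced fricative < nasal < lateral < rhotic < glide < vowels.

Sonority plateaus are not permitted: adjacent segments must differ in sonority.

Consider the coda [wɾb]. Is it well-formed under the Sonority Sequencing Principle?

yes

/w/: glide = 8.
/ɾ/: rhotic = 7.
/b/: voiced stop = 2.
The profile 8-7-2 strictly falls, so the coda satisfies the SSP.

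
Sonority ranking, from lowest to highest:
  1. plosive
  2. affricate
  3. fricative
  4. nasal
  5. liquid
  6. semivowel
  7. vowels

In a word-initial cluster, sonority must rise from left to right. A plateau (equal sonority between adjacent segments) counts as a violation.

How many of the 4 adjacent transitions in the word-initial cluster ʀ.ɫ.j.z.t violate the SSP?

3

/ʀ/: liquid = 5.
/ɫ/: liquid = 5.
/j/: semivowel = 6.
/z/: fricative = 3.
/t/: plosive = 1.
/ʀ/→/ɫ/: 5→5 (plateau) — violation.
/ɫ/→/j/: 5→6 (rises) — ok.
/j/→/z/: 6→3 (does not rise) — violation.
/z/→/t/: 3→1 (does not rise) — violation.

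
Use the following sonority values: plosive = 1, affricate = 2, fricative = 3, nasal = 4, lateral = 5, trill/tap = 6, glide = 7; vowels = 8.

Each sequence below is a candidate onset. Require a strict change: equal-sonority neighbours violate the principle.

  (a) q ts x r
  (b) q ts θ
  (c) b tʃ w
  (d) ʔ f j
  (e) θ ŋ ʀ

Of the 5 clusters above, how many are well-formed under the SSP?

(a) 1-2-3-6 → obeys
(b) 1-2-3 → obeys
(c) 1-2-7 → obeys
(d) 1-3-7 → obeys
(e) 3-4-6 → obeys

5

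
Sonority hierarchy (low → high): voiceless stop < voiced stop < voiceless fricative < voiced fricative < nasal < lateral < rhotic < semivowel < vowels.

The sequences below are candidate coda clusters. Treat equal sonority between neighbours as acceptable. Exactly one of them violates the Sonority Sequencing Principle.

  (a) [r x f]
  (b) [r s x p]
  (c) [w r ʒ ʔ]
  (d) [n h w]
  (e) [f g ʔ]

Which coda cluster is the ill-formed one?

d

(a) 7-3-3 → obeys
(b) 7-3-3-1 → obeys
(c) 8-7-4-1 → obeys
(d) 5-3-8 → violates
(e) 3-2-1 → obeys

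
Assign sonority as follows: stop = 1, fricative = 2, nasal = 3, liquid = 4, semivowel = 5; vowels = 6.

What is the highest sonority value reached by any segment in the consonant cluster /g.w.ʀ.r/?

5

/g/ — stop, sonority 1.
/w/ — semivowel, sonority 5.
/ʀ/ — liquid, sonority 4.
/r/ — liquid, sonority 4.
The maximum is 5.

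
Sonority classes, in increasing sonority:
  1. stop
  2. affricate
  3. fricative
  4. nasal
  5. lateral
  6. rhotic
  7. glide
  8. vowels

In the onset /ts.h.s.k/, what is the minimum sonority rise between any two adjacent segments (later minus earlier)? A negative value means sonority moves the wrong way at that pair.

/ts/ is an affricate (sonority 2).
/h/ is a fricative (sonority 3).
/s/ is a fricative (sonority 3).
/k/ is a stop (sonority 1).
/ts/→/h/: change +1.
/h/→/s/: change +0.
/s/→/k/: change -2.
Minimum = -2.

-2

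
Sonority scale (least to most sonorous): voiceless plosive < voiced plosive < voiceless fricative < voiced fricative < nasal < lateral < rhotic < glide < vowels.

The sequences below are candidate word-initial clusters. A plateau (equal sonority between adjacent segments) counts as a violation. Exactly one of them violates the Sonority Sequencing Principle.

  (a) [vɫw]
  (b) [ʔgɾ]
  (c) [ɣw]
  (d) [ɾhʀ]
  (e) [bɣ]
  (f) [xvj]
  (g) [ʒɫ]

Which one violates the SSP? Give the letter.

(a) sonority 4-6-8: well-formed.
(b) sonority 1-2-7: well-formed.
(c) sonority 4-8: well-formed.
(d) sonority 7-3-7: ill-formed.
(e) sonority 2-4: well-formed.
(f) sonority 3-4-8: well-formed.
(g) sonority 4-6: well-formed.

d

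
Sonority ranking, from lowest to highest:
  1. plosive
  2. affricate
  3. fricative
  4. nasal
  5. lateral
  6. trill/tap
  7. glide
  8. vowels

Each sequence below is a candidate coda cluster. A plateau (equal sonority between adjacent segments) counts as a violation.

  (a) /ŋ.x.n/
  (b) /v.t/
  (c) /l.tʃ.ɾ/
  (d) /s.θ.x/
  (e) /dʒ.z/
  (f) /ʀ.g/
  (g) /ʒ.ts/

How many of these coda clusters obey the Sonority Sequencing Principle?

(a) 4-3-4 → violates
(b) 3-1 → obeys
(c) 5-2-6 → violates
(d) 3-3-3 → violates
(e) 2-3 → violates
(f) 6-1 → obeys
(g) 3-2 → obeys

3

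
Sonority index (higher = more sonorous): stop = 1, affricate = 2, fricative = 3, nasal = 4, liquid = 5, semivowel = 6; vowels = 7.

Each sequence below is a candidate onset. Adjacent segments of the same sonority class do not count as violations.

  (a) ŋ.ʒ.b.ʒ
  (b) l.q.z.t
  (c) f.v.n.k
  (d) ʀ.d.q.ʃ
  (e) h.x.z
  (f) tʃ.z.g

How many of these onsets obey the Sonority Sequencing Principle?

1

(a) sonority 4-3-1-3: ill-formed.
(b) sonority 5-1-3-1: ill-formed.
(c) sonority 3-3-4-1: ill-formed.
(d) sonority 5-1-1-3: ill-formed.
(e) sonority 3-3-3: well-formed.
(f) sonority 2-3-1: ill-formed.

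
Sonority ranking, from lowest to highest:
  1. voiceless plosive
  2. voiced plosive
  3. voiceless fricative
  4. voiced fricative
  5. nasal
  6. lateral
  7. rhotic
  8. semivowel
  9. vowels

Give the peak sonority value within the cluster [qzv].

/q/ — voiceless plosive, sonority 1.
/z/ — voiced fricative, sonority 4.
/v/ — voiced fricative, sonority 4.
The maximum is 4.

4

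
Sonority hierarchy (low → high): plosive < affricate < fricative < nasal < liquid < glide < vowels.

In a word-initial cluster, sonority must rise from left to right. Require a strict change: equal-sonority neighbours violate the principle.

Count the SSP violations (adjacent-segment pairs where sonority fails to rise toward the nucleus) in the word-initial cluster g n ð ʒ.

2

/g/ — plosive, sonority 1.
/n/ — nasal, sonority 4.
/ð/ — fricative, sonority 3.
/ʒ/ — fricative, sonority 3.
/g/→/n/: 1→4 (rises) — ok.
/n/→/ð/: 4→3 (does not rise) — violation.
/ð/→/ʒ/: 3→3 (plateau) — violation.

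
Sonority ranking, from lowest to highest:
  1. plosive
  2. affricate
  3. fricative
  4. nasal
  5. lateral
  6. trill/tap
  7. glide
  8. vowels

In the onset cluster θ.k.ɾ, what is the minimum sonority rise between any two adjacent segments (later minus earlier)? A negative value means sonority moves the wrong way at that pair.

/θ/ — fricative, sonority 3.
/k/ — plosive, sonority 1.
/ɾ/ — trill/tap, sonority 6.
/θ/→/k/: change -2.
/k/→/ɾ/: change +5.
Minimum = -2.

-2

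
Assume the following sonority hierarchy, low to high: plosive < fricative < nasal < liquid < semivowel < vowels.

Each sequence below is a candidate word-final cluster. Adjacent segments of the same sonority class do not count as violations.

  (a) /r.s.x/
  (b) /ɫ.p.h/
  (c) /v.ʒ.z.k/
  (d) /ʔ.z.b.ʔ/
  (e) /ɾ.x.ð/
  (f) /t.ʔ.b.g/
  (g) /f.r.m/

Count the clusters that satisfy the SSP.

(a) sonority 4-2-2: well-formed.
(b) sonority 4-1-2: ill-formed.
(c) sonority 2-2-2-1: well-formed.
(d) sonority 1-2-1-1: ill-formed.
(e) sonority 4-2-2: well-formed.
(f) sonority 1-1-1-1: well-formed.
(g) sonority 2-4-3: ill-formed.

4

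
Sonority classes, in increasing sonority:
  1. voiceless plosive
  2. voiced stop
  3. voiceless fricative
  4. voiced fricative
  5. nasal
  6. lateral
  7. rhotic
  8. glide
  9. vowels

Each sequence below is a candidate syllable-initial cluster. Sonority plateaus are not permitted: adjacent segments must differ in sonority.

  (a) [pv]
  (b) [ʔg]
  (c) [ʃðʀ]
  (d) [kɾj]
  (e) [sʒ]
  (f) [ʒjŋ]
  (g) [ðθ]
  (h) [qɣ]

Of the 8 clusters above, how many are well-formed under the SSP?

6

(a) [pv]: profile 1-4 — obeys.
(b) [ʔg]: profile 1-2 — obeys.
(c) [ʃðʀ]: profile 3-4-7 — obeys.
(d) [kɾj]: profile 1-7-8 — obeys.
(e) [sʒ]: profile 3-4 — obeys.
(f) [ʒjŋ]: profile 4-8-5 — violates.
(g) [ðθ]: profile 4-3 — violates.
(h) [qɣ]: profile 1-4 — obeys.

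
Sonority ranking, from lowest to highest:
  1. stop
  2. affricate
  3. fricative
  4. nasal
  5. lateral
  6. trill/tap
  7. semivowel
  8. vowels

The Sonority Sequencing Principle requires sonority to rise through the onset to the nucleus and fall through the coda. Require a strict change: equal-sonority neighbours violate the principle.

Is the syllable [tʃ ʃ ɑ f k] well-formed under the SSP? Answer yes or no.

Onset: /tʃ/ is an affricate (sonority 2), /ʃ/ is a fricative (sonority 3); then the nucleus /ɑ/ (sonority 8).
Onset profile 2-3-8 — rises to the nucleus.
Coda: /f/ is a fricative (sonority 3), /k/ is a stop (sonority 1).
Coda profile 8-3-1 — falls from the nucleus.

yes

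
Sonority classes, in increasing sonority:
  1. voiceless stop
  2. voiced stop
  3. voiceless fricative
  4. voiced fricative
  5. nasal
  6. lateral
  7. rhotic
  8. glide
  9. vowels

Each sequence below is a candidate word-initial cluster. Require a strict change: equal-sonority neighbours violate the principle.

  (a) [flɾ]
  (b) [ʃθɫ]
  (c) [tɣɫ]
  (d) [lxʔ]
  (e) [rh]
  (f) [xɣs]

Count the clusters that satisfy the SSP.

2

(a) 3-6-7 → obeys
(b) 3-3-6 → violates
(c) 1-4-6 → obeys
(d) 6-3-1 → violates
(e) 7-3 → violates
(f) 3-4-3 → violates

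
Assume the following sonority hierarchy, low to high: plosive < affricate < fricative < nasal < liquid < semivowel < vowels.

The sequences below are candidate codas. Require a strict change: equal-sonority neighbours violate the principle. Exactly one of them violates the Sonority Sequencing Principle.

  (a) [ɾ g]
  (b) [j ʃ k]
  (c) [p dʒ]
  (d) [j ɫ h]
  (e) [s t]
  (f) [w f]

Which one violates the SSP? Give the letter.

c

(a) [ɾ g]: profile 5-1 — obeys.
(b) [j ʃ k]: profile 6-3-1 — obeys.
(c) [p dʒ]: profile 1-2 — violates.
(d) [j ɫ h]: profile 6-5-3 — obeys.
(e) [s t]: profile 3-1 — obeys.
(f) [w f]: profile 6-3 — obeys.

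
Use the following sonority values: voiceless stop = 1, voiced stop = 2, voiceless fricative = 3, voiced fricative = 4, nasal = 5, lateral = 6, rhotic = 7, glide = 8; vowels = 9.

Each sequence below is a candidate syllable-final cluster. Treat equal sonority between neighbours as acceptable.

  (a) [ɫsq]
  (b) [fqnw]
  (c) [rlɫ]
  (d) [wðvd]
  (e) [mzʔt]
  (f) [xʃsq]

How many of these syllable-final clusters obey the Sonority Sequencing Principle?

5

(a) sonority 6-3-1: well-formed.
(b) sonority 3-1-5-8: ill-formed.
(c) sonority 7-6-6: well-formed.
(d) sonority 8-4-4-2: well-formed.
(e) sonority 5-4-1-1: well-formed.
(f) sonority 3-3-3-1: well-formed.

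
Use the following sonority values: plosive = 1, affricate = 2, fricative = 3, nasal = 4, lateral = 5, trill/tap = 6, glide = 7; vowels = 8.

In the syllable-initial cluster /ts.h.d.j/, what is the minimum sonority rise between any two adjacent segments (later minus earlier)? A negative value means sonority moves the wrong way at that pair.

-2

/ts/ is an affricate (sonority 2).
/h/ is a fricative (sonority 3).
/d/ is a plosive (sonority 1).
/j/ is a glide (sonority 7).
/ts/→/h/: change +1.
/h/→/d/: change -2.
/d/→/j/: change +6.
Minimum = -2.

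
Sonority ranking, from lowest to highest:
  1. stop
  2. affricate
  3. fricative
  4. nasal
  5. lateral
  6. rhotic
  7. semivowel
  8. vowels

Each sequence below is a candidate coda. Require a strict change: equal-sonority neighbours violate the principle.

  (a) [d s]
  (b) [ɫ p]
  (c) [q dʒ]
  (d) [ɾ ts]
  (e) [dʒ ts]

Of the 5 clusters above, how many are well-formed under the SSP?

2

(a) sonority 1-3: ill-formed.
(b) sonority 5-1: well-formed.
(c) sonority 1-2: ill-formed.
(d) sonority 6-2: well-formed.
(e) sonority 2-2: ill-formed.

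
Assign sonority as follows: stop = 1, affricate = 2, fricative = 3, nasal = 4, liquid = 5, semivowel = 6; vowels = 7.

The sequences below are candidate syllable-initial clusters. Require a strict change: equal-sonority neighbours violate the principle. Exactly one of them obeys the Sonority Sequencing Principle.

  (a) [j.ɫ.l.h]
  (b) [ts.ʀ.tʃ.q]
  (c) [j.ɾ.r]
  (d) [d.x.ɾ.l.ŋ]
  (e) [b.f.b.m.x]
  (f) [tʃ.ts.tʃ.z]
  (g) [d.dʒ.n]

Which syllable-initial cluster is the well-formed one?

(a) 6-5-5-3 → violates
(b) 2-5-2-1 → violates
(c) 6-5-5 → violates
(d) 1-3-5-5-4 → violates
(e) 1-3-1-4-3 → violates
(f) 2-2-2-3 → violates
(g) 1-2-4 → obeys

g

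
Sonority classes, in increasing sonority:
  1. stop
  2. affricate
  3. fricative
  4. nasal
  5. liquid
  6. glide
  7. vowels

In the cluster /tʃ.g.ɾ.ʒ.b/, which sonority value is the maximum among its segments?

5

/tʃ/ — affricate, sonority 2.
/g/ — stop, sonority 1.
/ɾ/ — liquid, sonority 5.
/ʒ/ — fricative, sonority 3.
/b/ — stop, sonority 1.
The maximum is 5.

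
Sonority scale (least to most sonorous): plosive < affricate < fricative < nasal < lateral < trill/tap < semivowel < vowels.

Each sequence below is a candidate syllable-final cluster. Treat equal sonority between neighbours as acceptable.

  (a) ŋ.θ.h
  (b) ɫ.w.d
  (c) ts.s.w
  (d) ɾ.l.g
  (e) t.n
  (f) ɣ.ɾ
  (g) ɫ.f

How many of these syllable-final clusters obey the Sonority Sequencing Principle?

3

(a) ŋ.θ.h: profile 4-3-3 — obeys.
(b) ɫ.w.d: profile 5-7-1 — violates.
(c) ts.s.w: profile 2-3-7 — violates.
(d) ɾ.l.g: profile 6-5-1 — obeys.
(e) t.n: profile 1-4 — violates.
(f) ɣ.ɾ: profile 3-6 — violates.
(g) ɫ.f: profile 5-3 — obeys.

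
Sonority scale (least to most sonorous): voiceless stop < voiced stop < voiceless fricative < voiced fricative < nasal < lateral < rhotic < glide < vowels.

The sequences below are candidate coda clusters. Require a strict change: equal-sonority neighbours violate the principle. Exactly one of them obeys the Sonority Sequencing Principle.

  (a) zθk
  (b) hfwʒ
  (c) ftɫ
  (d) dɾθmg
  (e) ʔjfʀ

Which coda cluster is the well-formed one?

(a) sonority 4-3-1: well-formed.
(b) sonority 3-3-8-4: ill-formed.
(c) sonority 3-1-6: ill-formed.
(d) sonority 2-7-3-5-2: ill-formed.
(e) sonority 1-8-3-7: ill-formed.

a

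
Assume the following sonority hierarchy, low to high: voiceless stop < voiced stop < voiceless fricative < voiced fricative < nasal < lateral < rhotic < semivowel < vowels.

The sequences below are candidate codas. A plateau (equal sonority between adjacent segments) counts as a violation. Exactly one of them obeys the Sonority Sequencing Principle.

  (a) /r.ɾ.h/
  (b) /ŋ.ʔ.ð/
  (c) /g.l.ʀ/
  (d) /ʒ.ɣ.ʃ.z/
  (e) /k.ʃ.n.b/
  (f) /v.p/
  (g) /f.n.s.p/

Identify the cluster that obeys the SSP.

(a) /r.ɾ.h/: profile 7-7-3 — violates.
(b) /ŋ.ʔ.ð/: profile 5-1-4 — violates.
(c) /g.l.ʀ/: profile 2-6-7 — violates.
(d) /ʒ.ɣ.ʃ.z/: profile 4-4-3-4 — violates.
(e) /k.ʃ.n.b/: profile 1-3-5-2 — violates.
(f) /v.p/: profile 4-1 — obeys.
(g) /f.n.s.p/: profile 3-5-3-1 — violates.

f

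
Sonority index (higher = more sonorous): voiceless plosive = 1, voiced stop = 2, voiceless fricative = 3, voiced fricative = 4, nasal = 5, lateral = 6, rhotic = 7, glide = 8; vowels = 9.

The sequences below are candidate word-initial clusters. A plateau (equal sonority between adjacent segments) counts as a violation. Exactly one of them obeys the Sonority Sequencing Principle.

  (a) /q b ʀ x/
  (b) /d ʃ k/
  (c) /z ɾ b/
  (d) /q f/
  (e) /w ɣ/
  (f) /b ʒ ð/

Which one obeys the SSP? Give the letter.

(a) /q b ʀ x/: profile 1-2-7-3 — violates.
(b) /d ʃ k/: profile 2-3-1 — violates.
(c) /z ɾ b/: profile 4-7-2 — violates.
(d) /q f/: profile 1-3 — obeys.
(e) /w ɣ/: profile 8-4 — violates.
(f) /b ʒ ð/: profile 2-4-4 — violates.

d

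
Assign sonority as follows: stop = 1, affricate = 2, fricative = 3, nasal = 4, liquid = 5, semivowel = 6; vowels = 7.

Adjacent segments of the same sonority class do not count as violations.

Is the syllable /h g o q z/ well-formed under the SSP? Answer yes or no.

no

Onset: /h/ is a fricative (sonority 3), /g/ is a stop (sonority 1); then the nucleus /o/ (sonority 7).
Onset profile 3-1-7 — does not rise throughout.
Coda: /q/ is a stop (sonority 1), /z/ is a fricative (sonority 3).
Coda profile 7-1-3 — does not fall throughout.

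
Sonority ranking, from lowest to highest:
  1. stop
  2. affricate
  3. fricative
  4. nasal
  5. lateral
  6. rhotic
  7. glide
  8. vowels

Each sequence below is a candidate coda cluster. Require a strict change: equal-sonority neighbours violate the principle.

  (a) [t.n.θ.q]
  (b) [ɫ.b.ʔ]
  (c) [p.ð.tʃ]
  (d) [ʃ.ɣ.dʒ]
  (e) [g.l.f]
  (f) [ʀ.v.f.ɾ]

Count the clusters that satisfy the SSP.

0

(a) sonority 1-4-3-1: ill-formed.
(b) sonority 5-1-1: ill-formed.
(c) sonority 1-3-2: ill-formed.
(d) sonority 3-3-2: ill-formed.
(e) sonority 1-5-3: ill-formed.
(f) sonority 6-3-3-6: ill-formed.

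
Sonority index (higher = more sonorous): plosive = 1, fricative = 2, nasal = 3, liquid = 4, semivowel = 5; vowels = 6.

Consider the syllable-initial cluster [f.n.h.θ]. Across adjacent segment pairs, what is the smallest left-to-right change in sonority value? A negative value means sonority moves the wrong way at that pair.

/f/ is a fricative (sonority 2).
/n/ is a nasal (sonority 3).
/h/ is a fricative (sonority 2).
/θ/ is a fricative (sonority 2).
/f/→/n/: change +1.
/n/→/h/: change -1.
/h/→/θ/: change +0.
Minimum = -1.

-1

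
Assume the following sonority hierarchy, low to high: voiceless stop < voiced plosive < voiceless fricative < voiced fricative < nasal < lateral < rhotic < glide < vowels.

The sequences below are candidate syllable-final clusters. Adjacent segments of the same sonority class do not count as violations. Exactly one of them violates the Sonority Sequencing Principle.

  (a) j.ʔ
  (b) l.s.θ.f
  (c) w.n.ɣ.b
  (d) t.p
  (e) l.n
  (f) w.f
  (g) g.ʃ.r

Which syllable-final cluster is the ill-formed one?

(a) sonority 8-1: well-formed.
(b) sonority 6-3-3-3: well-formed.
(c) sonority 8-5-4-2: well-formed.
(d) sonority 1-1: well-formed.
(e) sonority 6-5: well-formed.
(f) sonority 8-3: well-formed.
(g) sonority 2-3-7: ill-formed.

g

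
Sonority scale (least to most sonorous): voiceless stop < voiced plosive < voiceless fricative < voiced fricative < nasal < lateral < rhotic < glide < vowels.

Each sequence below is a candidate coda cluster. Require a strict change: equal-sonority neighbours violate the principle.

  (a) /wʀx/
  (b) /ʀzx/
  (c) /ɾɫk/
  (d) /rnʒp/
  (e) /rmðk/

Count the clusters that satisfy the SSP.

(a) /wʀx/: profile 8-7-3 — obeys.
(b) /ʀzx/: profile 7-4-3 — obeys.
(c) /ɾɫk/: profile 7-6-1 — obeys.
(d) /rnʒp/: profile 7-5-4-1 — obeys.
(e) /rmðk/: profile 7-5-4-1 — obeys.

5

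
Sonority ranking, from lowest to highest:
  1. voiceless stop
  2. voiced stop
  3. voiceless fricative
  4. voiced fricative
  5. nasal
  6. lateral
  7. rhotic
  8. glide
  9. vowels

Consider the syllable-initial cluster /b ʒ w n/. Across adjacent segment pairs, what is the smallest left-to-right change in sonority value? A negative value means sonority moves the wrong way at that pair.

-3

/b/ is a voiced stop (sonority 2).
/ʒ/ is a voiced fricative (sonority 4).
/w/ is a glide (sonority 8).
/n/ is a nasal (sonority 5).
/b/→/ʒ/: change +2.
/ʒ/→/w/: change +4.
/w/→/n/: change -3.
Minimum = -3.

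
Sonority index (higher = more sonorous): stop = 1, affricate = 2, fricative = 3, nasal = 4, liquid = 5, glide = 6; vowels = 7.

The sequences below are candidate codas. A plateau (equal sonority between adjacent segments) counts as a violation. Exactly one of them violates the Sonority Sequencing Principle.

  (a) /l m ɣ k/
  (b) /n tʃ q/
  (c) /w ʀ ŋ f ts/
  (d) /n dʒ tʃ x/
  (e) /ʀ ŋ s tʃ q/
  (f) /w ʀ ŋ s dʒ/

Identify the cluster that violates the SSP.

d

(a) 5-4-3-1 → obeys
(b) 4-2-1 → obeys
(c) 6-5-4-3-2 → obeys
(d) 4-2-2-3 → violates
(e) 5-4-3-2-1 → obeys
(f) 6-5-4-3-2 → obeys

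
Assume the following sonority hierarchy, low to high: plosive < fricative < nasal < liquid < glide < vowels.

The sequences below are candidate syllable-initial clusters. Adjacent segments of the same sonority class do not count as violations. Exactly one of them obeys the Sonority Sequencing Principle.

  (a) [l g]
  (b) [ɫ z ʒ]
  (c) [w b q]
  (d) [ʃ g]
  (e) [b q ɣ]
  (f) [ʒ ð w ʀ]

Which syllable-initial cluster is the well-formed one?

(a) sonority 4-1: ill-formed.
(b) sonority 4-2-2: ill-formed.
(c) sonority 5-1-1: ill-formed.
(d) sonority 2-1: ill-formed.
(e) sonority 1-1-2: well-formed.
(f) sonority 2-2-5-4: ill-formed.

e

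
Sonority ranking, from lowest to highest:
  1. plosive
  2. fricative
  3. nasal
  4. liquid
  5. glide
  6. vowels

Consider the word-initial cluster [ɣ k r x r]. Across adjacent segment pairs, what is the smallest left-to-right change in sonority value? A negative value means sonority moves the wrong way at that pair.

/ɣ/ — fricative, sonority 2.
/k/ — plosive, sonority 1.
/r/ — liquid, sonority 4.
/x/ — fricative, sonority 2.
/r/ — liquid, sonority 4.
/ɣ/→/k/: change -1.
/k/→/r/: change +3.
/r/→/x/: change -2.
/x/→/r/: change +2.
Minimum = -2.

-2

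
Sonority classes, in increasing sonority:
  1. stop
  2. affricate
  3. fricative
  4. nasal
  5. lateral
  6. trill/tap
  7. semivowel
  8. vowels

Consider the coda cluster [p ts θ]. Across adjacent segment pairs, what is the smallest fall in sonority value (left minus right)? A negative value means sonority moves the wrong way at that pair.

-1

/p/ — stop, sonority 1.
/ts/ — affricate, sonority 2.
/θ/ — fricative, sonority 3.
/p/→/ts/: change -1.
/ts/→/θ/: change -1.
Minimum = -1.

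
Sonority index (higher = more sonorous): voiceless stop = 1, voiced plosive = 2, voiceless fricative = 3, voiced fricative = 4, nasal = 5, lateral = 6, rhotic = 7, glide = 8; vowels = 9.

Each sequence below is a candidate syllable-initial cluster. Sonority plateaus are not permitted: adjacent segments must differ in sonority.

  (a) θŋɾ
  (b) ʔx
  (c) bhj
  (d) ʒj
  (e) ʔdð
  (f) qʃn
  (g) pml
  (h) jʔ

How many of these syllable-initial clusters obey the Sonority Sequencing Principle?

7

(a) sonority 3-5-7: well-formed.
(b) sonority 1-3: well-formed.
(c) sonority 2-3-8: well-formed.
(d) sonority 4-8: well-formed.
(e) sonority 1-2-4: well-formed.
(f) sonority 1-3-5: well-formed.
(g) sonority 1-5-6: well-formed.
(h) sonority 8-1: ill-formed.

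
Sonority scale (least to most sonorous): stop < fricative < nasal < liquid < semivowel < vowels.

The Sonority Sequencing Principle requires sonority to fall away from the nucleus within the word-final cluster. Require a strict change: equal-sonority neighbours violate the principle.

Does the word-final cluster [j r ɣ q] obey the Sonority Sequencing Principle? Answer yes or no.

/j/ — semivowel, sonority 5.
/r/ — liquid, sonority 4.
/ɣ/ — fricative, sonority 2.
/q/ — stop, sonority 1.
The profile 5-4-2-1 strictly falls, so the word-final cluster satisfies the SSP.

yes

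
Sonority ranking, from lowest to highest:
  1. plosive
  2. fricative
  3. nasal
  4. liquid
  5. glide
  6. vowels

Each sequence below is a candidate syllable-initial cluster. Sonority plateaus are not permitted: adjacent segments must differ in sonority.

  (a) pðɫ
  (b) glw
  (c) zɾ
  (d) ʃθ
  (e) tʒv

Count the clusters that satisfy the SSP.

3

(a) sonority 1-2-4: well-formed.
(b) sonority 1-4-5: well-formed.
(c) sonority 2-4: well-formed.
(d) sonority 2-2: ill-formed.
(e) sonority 1-2-2: ill-formed.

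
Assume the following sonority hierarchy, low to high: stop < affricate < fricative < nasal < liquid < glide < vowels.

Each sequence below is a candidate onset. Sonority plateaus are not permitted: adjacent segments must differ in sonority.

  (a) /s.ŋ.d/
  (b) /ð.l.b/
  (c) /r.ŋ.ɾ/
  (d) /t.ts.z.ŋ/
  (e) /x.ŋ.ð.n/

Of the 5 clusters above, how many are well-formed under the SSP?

1

(a) /s.ŋ.d/: profile 3-4-1 — violates.
(b) /ð.l.b/: profile 3-5-1 — violates.
(c) /r.ŋ.ɾ/: profile 5-4-5 — violates.
(d) /t.ts.z.ŋ/: profile 1-2-3-4 — obeys.
(e) /x.ŋ.ð.n/: profile 3-4-3-4 — violates.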